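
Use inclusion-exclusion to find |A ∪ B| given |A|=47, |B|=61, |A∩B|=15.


|A ∪ B| = |A| + |B| - |A ∩ B|
= 47 + 61 - 15
= 93

|A ∪ B| = 93


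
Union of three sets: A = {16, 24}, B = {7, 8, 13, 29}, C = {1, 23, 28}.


A ∪ B = {7, 8, 13, 16, 24, 29}
(A ∪ B) ∪ C = {1, 7, 8, 13, 16, 23, 24, 28, 29}

A ∪ B ∪ C = {1, 7, 8, 13, 16, 23, 24, 28, 29}


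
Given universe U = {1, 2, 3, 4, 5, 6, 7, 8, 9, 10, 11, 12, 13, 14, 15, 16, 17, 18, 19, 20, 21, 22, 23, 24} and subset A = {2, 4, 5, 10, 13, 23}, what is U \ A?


Aᶜ = U \ A = elements in U but not in A
U = {1, 2, 3, 4, 5, 6, 7, 8, 9, 10, 11, 12, 13, 14, 15, 16, 17, 18, 19, 20, 21, 22, 23, 24}
A = {2, 4, 5, 10, 13, 23}
Aᶜ = {1, 3, 6, 7, 8, 9, 11, 12, 14, 15, 16, 17, 18, 19, 20, 21, 22, 24}

Aᶜ = {1, 3, 6, 7, 8, 9, 11, 12, 14, 15, 16, 17, 18, 19, 20, 21, 22, 24}


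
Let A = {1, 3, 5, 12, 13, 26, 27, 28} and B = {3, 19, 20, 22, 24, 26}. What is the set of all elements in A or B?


A ∪ B = all elements in A or B (or both)
A = {1, 3, 5, 12, 13, 26, 27, 28}
B = {3, 19, 20, 22, 24, 26}
A ∪ B = {1, 3, 5, 12, 13, 19, 20, 22, 24, 26, 27, 28}

A ∪ B = {1, 3, 5, 12, 13, 19, 20, 22, 24, 26, 27, 28}


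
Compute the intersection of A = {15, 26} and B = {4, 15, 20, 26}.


A ∩ B = elements in both A and B
A = {15, 26}
B = {4, 15, 20, 26}
A ∩ B = {15, 26}

A ∩ B = {15, 26}


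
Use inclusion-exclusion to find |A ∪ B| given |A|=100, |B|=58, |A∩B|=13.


|A ∪ B| = |A| + |B| - |A ∩ B|
= 100 + 58 - 13
= 145

|A ∪ B| = 145


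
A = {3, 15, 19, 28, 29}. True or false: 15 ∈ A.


A = {3, 15, 19, 28, 29}
Checking if 15 is in A
15 is in A → True

15 ∈ A


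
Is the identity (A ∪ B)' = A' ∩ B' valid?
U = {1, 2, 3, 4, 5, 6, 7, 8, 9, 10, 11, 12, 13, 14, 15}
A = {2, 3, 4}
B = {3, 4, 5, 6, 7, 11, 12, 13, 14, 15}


LHS: A ∪ B = {2, 3, 4, 5, 6, 7, 11, 12, 13, 14, 15}
(A ∪ B)' = U \ (A ∪ B) = {1, 8, 9, 10}
A' = {1, 5, 6, 7, 8, 9, 10, 11, 12, 13, 14, 15}, B' = {1, 2, 8, 9, 10}
Claimed RHS: A' ∩ B' = {1, 8, 9, 10}
Identity is VALID: LHS = RHS = {1, 8, 9, 10} ✓

Identity is valid. (A ∪ B)' = A' ∩ B' = {1, 8, 9, 10}


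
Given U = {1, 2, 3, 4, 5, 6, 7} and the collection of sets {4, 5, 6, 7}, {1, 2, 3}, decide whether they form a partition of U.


A partition requires: (1) non-empty parts, (2) pairwise disjoint, (3) union = U
Parts: {4, 5, 6, 7}, {1, 2, 3}
Union of parts: {1, 2, 3, 4, 5, 6, 7}
U = {1, 2, 3, 4, 5, 6, 7}
All non-empty? True
Pairwise disjoint? True
Covers U? True

Yes, valid partition


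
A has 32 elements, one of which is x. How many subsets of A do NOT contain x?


Subsets of A avoiding x are subsets of A \ {x}, which has 31 elements.
Count = 2^(n-1) = 2^31
= 2147483648

Number of subsets avoiding x = 2147483648


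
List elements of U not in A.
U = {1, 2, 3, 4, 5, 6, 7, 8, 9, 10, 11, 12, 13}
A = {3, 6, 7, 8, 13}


Aᶜ = U \ A = elements in U but not in A
U = {1, 2, 3, 4, 5, 6, 7, 8, 9, 10, 11, 12, 13}
A = {3, 6, 7, 8, 13}
Aᶜ = {1, 2, 4, 5, 9, 10, 11, 12}

Aᶜ = {1, 2, 4, 5, 9, 10, 11, 12}


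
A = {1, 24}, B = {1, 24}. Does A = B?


Two sets are equal iff they have exactly the same elements.
A = {1, 24}
B = {1, 24}
Same elements → A = B

Yes, A = B


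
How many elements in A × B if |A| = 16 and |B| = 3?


|A × B| = |A| × |B|
= 16 × 3
= 48

|A × B| = 48


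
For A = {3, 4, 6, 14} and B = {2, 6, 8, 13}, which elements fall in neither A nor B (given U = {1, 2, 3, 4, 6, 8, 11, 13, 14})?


A = {3, 4, 6, 14}
B = {2, 6, 8, 13}
Region: in neither A nor B (given U = {1, 2, 3, 4, 6, 8, 11, 13, 14})
Elements: {1, 11}

Elements in neither A nor B (given U = {1, 2, 3, 4, 6, 8, 11, 13, 14}): {1, 11}


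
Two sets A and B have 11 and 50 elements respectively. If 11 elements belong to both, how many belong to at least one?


|A ∪ B| = |A| + |B| - |A ∩ B|
= 11 + 50 - 11
= 50

|A ∪ B| = 50


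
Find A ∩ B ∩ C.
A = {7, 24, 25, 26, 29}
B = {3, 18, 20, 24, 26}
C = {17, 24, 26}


A ∩ B = {24, 26}
(A ∩ B) ∩ C = {24, 26}

A ∩ B ∩ C = {24, 26}


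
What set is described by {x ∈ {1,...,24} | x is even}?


Checking each candidate:
Condition: even numbers in {1,...,24}
Result = {2, 4, 6, 8, 10, 12, 14, 16, 18, 20, 22, 24}

{2, 4, 6, 8, 10, 12, 14, 16, 18, 20, 22, 24}


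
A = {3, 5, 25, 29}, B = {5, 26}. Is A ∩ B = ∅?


Disjoint means A ∩ B = ∅.
A ∩ B = {5}
A ∩ B ≠ ∅, so A and B are NOT disjoint.

No, A and B are not disjoint (A ∩ B = {5})


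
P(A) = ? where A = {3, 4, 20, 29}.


|A| = 4, so |P(A)| = 2^4 = 16
Enumerate subsets by cardinality (0 to 4):
∅, {3}, {4}, {20}, {29}, {3, 4}, {3, 20}, {3, 29}, {4, 20}, {4, 29}, {20, 29}, {3, 4, 20}, {3, 4, 29}, {3, 20, 29}, {4, 20, 29}, {3, 4, 20, 29}

P(A) has 16 subsets: ∅, {3}, {4}, {20}, {29}, {3, 4}, {3, 20}, {3, 29}, {4, 20}, {4, 29}, {20, 29}, {3, 4, 20}, {3, 4, 29}, {3, 20, 29}, {4, 20, 29}, {3, 4, 20, 29}


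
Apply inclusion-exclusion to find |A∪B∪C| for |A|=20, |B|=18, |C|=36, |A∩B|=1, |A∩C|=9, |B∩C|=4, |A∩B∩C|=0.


|A∪B∪C| = |A|+|B|+|C| - |A∩B|-|A∩C|-|B∩C| + |A∩B∩C|
= 20+18+36 - 1-9-4 + 0
= 74 - 14 + 0
= 60

|A ∪ B ∪ C| = 60


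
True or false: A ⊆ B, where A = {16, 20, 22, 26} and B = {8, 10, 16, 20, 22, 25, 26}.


A ⊆ B means every element of A is in B.
All elements of A are in B.
So A ⊆ B.

Yes, A ⊆ B


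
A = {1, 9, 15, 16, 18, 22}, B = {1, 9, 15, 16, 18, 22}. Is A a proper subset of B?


A ⊂ B requires: A ⊆ B AND A ≠ B.
A ⊆ B? Yes
A = B? Yes
A = B, so A is not a PROPER subset.

No, A is not a proper subset of B


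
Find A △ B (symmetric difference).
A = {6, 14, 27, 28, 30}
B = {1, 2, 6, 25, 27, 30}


A △ B = (A \ B) ∪ (B \ A) = elements in exactly one of A or B
A \ B = {14, 28}
B \ A = {1, 2, 25}
A △ B = {1, 2, 14, 25, 28}

A △ B = {1, 2, 14, 25, 28}


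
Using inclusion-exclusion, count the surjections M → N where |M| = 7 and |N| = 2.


n = |M| = 7, k = |N| = 2. Surjections via inclusion-exclusion:
S(n,k) = Σ(-1)^i × C(k,i) × (k-i)^n, i=0 to k
i=0: (-1)^0×C(2,0)×2^7 = 128
i=1: (-1)^1×C(2,1)×1^7 = -2
i=2: (-1)^2×C(2,2)×0^7 = 0
Total = 126

Number of surjections = 126


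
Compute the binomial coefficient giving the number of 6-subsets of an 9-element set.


C(n,k) = n! / (k!(n-k)!)
C(9,6) = 9! / (6!3!)
= 84

C(9,6) = 84


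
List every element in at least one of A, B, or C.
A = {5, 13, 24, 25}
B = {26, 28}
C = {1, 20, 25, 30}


A ∪ B = {5, 13, 24, 25, 26, 28}
(A ∪ B) ∪ C = {1, 5, 13, 20, 24, 25, 26, 28, 30}

A ∪ B ∪ C = {1, 5, 13, 20, 24, 25, 26, 28, 30}


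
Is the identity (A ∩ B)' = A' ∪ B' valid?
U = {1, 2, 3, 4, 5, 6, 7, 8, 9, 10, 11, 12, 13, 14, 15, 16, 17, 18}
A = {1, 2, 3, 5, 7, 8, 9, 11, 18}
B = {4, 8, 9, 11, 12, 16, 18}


LHS: A ∩ B = {8, 9, 11, 18}
(A ∩ B)' = U \ (A ∩ B) = {1, 2, 3, 4, 5, 6, 7, 10, 12, 13, 14, 15, 16, 17}
A' = {4, 6, 10, 12, 13, 14, 15, 16, 17}, B' = {1, 2, 3, 5, 6, 7, 10, 13, 14, 15, 17}
Claimed RHS: A' ∪ B' = {1, 2, 3, 4, 5, 6, 7, 10, 12, 13, 14, 15, 16, 17}
Identity is VALID: LHS = RHS = {1, 2, 3, 4, 5, 6, 7, 10, 12, 13, 14, 15, 16, 17} ✓

Identity is valid. (A ∩ B)' = A' ∪ B' = {1, 2, 3, 4, 5, 6, 7, 10, 12, 13, 14, 15, 16, 17}


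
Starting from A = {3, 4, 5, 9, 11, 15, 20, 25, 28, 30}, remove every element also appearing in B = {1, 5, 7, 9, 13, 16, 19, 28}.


A \ B = elements in A but not in B
A = {3, 4, 5, 9, 11, 15, 20, 25, 28, 30}
B = {1, 5, 7, 9, 13, 16, 19, 28}
Remove from A any elements in B
A \ B = {3, 4, 11, 15, 20, 25, 30}

A \ B = {3, 4, 11, 15, 20, 25, 30}


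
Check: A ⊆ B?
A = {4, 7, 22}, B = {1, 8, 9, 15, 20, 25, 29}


A ⊆ B means every element of A is in B.
Elements in A not in B: {4, 7, 22}
So A ⊄ B.

No, A ⊄ B


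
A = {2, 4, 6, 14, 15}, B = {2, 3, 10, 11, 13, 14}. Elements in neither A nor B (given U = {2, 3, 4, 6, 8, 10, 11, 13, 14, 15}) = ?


A = {2, 4, 6, 14, 15}
B = {2, 3, 10, 11, 13, 14}
Region: in neither A nor B (given U = {2, 3, 4, 6, 8, 10, 11, 13, 14, 15})
Elements: {8}

Elements in neither A nor B (given U = {2, 3, 4, 6, 8, 10, 11, 13, 14, 15}): {8}


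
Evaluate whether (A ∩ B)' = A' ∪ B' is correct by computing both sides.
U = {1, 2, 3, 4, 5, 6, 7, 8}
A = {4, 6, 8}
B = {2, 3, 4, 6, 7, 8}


LHS: A ∩ B = {4, 6, 8}
(A ∩ B)' = U \ (A ∩ B) = {1, 2, 3, 5, 7}
A' = {1, 2, 3, 5, 7}, B' = {1, 5}
Claimed RHS: A' ∪ B' = {1, 2, 3, 5, 7}
Identity is VALID: LHS = RHS = {1, 2, 3, 5, 7} ✓

Identity is valid. (A ∩ B)' = A' ∪ B' = {1, 2, 3, 5, 7}


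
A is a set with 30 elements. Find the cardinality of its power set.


Number of subsets = 2^n
= 2^30
= 1073741824

|P(A)| = 1073741824


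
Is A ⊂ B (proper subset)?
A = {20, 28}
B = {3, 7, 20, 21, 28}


A ⊂ B requires: A ⊆ B AND A ≠ B.
A ⊆ B? Yes
A = B? No
A ⊂ B: Yes (A is a proper subset of B)

Yes, A ⊂ B


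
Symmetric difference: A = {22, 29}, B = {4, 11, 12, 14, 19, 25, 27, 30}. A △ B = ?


A △ B = (A \ B) ∪ (B \ A) = elements in exactly one of A or B
A \ B = {22, 29}
B \ A = {4, 11, 12, 14, 19, 25, 27, 30}
A △ B = {4, 11, 12, 14, 19, 22, 25, 27, 29, 30}

A △ B = {4, 11, 12, 14, 19, 22, 25, 27, 29, 30}


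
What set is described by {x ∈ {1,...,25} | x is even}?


Checking each candidate:
Condition: even numbers in {1,...,25}
Result = {2, 4, 6, 8, 10, 12, 14, 16, 18, 20, 22, 24}

{2, 4, 6, 8, 10, 12, 14, 16, 18, 20, 22, 24}


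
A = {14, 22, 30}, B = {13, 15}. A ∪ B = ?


A ∪ B = all elements in A or B (or both)
A = {14, 22, 30}
B = {13, 15}
A ∪ B = {13, 14, 15, 22, 30}

A ∪ B = {13, 14, 15, 22, 30}


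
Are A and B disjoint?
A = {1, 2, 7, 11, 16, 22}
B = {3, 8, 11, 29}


Disjoint means A ∩ B = ∅.
A ∩ B = {11}
A ∩ B ≠ ∅, so A and B are NOT disjoint.

No, A and B are not disjoint (A ∩ B = {11})


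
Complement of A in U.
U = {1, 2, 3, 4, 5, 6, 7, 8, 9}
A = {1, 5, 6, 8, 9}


Aᶜ = U \ A = elements in U but not in A
U = {1, 2, 3, 4, 5, 6, 7, 8, 9}
A = {1, 5, 6, 8, 9}
Aᶜ = {2, 3, 4, 7}

Aᶜ = {2, 3, 4, 7}


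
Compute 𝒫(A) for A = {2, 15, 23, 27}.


|A| = 4, so |P(A)| = 2^4 = 16
Enumerate subsets by cardinality (0 to 4):
∅, {2}, {15}, {23}, {27}, {2, 15}, {2, 23}, {2, 27}, {15, 23}, {15, 27}, {23, 27}, {2, 15, 23}, {2, 15, 27}, {2, 23, 27}, {15, 23, 27}, {2, 15, 23, 27}

P(A) has 16 subsets: ∅, {2}, {15}, {23}, {27}, {2, 15}, {2, 23}, {2, 27}, {15, 23}, {15, 27}, {23, 27}, {2, 15, 23}, {2, 15, 27}, {2, 23, 27}, {15, 23, 27}, {2, 15, 23, 27}


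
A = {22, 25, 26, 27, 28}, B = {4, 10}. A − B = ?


A \ B = elements in A but not in B
A = {22, 25, 26, 27, 28}
B = {4, 10}
Remove from A any elements in B
A \ B = {22, 25, 26, 27, 28}

A \ B = {22, 25, 26, 27, 28}


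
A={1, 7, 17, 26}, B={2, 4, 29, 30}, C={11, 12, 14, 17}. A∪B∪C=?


A ∪ B = {1, 2, 4, 7, 17, 26, 29, 30}
(A ∪ B) ∪ C = {1, 2, 4, 7, 11, 12, 14, 17, 26, 29, 30}

A ∪ B ∪ C = {1, 2, 4, 7, 11, 12, 14, 17, 26, 29, 30}


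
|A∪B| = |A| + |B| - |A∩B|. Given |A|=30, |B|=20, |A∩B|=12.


|A ∪ B| = |A| + |B| - |A ∩ B|
= 30 + 20 - 12
= 38

|A ∪ B| = 38


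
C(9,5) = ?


C(n,k) = n! / (k!(n-k)!)
C(9,5) = 9! / (5!4!)
= 126

C(9,5) = 126


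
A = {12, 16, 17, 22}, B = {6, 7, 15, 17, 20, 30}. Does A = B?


Two sets are equal iff they have exactly the same elements.
A = {12, 16, 17, 22}
B = {6, 7, 15, 17, 20, 30}
Differences: {6, 7, 12, 15, 16, 20, 22, 30}
A ≠ B

No, A ≠ B


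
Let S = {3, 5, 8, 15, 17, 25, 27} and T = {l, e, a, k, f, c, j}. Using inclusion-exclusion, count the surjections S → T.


n = |S| = 7, k = |T| = 7. Surjections via inclusion-exclusion:
S(n,k) = Σ(-1)^i × C(k,i) × (k-i)^n, i=0 to k
i=0: (-1)^0×C(7,0)×7^7 = 823543
i=1: (-1)^1×C(7,1)×6^7 = -1959552
i=2: (-1)^2×C(7,2)×5^7 = 1640625
i=3: (-1)^3×C(7,3)×4^7 = -573440
i=4: (-1)^4×C(7,4)×3^7 = 76545
i=5: (-1)^5×C(7,5)×2^7 = -2688
i=6: (-1)^6×C(7,6)×1^7 = 7
i=7: (-1)^7×C(7,7)×0^7 = 0
Total = 5040

Number of surjections = 5040


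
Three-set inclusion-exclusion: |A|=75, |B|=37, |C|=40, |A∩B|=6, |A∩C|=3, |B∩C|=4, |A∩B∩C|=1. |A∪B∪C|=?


|A∪B∪C| = |A|+|B|+|C| - |A∩B|-|A∩C|-|B∩C| + |A∩B∩C|
= 75+37+40 - 6-3-4 + 1
= 152 - 13 + 1
= 140

|A ∪ B ∪ C| = 140


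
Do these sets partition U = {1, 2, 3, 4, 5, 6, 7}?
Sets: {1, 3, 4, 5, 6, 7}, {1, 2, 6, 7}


A partition requires: (1) non-empty parts, (2) pairwise disjoint, (3) union = U
Parts: {1, 3, 4, 5, 6, 7}, {1, 2, 6, 7}
Union of parts: {1, 2, 3, 4, 5, 6, 7}
U = {1, 2, 3, 4, 5, 6, 7}
All non-empty? True
Pairwise disjoint? False
Covers U? True

No, not a valid partition


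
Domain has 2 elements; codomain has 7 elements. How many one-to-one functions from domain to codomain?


An injection sends each of |A| = 2 inputs to a distinct output in B.
# injections = |B|·(|B|-1)·…·(|B|-|A|+1) = 7! / (7 - 2)!
= 7 × 6
= 42

Number of injections = 42


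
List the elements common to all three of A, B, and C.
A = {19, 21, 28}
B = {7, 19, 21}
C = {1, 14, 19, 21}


A ∩ B = {19, 21}
(A ∩ B) ∩ C = {19, 21}

A ∩ B ∩ C = {19, 21}


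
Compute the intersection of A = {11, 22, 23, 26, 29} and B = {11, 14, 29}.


A ∩ B = elements in both A and B
A = {11, 22, 23, 26, 29}
B = {11, 14, 29}
A ∩ B = {11, 29}

A ∩ B = {11, 29}


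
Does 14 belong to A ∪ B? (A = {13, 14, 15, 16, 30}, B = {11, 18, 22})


A = {13, 14, 15, 16, 30}, B = {11, 18, 22}
A ∪ B = all elements in A or B
A ∪ B = {11, 13, 14, 15, 16, 18, 22, 30}
Checking if 14 ∈ A ∪ B
14 is in A ∪ B → True

14 ∈ A ∪ B


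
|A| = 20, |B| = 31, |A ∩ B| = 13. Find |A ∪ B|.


|A ∪ B| = |A| + |B| - |A ∩ B|
= 20 + 31 - 13
= 38

|A ∪ B| = 38


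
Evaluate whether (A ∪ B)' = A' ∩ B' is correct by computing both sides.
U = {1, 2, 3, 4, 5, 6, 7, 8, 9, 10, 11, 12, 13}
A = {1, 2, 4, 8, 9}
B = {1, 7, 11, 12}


LHS: A ∪ B = {1, 2, 4, 7, 8, 9, 11, 12}
(A ∪ B)' = U \ (A ∪ B) = {3, 5, 6, 10, 13}
A' = {3, 5, 6, 7, 10, 11, 12, 13}, B' = {2, 3, 4, 5, 6, 8, 9, 10, 13}
Claimed RHS: A' ∩ B' = {3, 5, 6, 10, 13}
Identity is VALID: LHS = RHS = {3, 5, 6, 10, 13} ✓

Identity is valid. (A ∪ B)' = A' ∩ B' = {3, 5, 6, 10, 13}


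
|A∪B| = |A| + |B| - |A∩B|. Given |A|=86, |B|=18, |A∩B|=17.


|A ∪ B| = |A| + |B| - |A ∩ B|
= 86 + 18 - 17
= 87

|A ∪ B| = 87


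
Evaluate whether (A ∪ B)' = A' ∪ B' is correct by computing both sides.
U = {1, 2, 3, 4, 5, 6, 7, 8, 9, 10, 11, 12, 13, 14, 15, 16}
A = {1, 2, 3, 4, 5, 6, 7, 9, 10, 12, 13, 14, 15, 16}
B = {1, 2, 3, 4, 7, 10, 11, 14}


LHS: A ∪ B = {1, 2, 3, 4, 5, 6, 7, 9, 10, 11, 12, 13, 14, 15, 16}
(A ∪ B)' = U \ (A ∪ B) = {8}
A' = {8, 11}, B' = {5, 6, 8, 9, 12, 13, 15, 16}
Claimed RHS: A' ∪ B' = {5, 6, 8, 9, 11, 12, 13, 15, 16}
Identity is INVALID: LHS = {8} but the RHS claimed here equals {5, 6, 8, 9, 11, 12, 13, 15, 16}. The correct form is (A ∪ B)' = A' ∩ B'.

Identity is invalid: (A ∪ B)' = {8} but A' ∪ B' = {5, 6, 8, 9, 11, 12, 13, 15, 16}. The correct De Morgan law is (A ∪ B)' = A' ∩ B'.


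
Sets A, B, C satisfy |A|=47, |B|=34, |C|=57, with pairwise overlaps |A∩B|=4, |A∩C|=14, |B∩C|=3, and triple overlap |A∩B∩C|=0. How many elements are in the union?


|A∪B∪C| = |A|+|B|+|C| - |A∩B|-|A∩C|-|B∩C| + |A∩B∩C|
= 47+34+57 - 4-14-3 + 0
= 138 - 21 + 0
= 117

|A ∪ B ∪ C| = 117


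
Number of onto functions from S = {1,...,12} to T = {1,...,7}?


n = |S| = 12, k = |T| = 7. Surjections via inclusion-exclusion:
S(n,k) = Σ(-1)^i × C(k,i) × (k-i)^n, i=0 to k
i=0: (-1)^0×C(7,0)×7^12 = 13841287201
i=1: (-1)^1×C(7,1)×6^12 = -15237476352
i=2: (-1)^2×C(7,2)×5^12 = 5126953125
i=3: (-1)^3×C(7,3)×4^12 = -587202560
i=4: (-1)^4×C(7,4)×3^12 = 18600435
i=5: (-1)^5×C(7,5)×2^12 = -86016
i=6: (-1)^6×C(7,6)×1^12 = 7
i=7: (-1)^7×C(7,7)×0^12 = 0
Total = 3162075840

Number of surjections = 3162075840


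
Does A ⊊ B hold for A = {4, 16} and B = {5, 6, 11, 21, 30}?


A ⊂ B requires: A ⊆ B AND A ≠ B.
A ⊆ B? No
A ⊄ B, so A is not a proper subset.

No, A is not a proper subset of B


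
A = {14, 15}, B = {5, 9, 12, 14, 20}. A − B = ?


A \ B = elements in A but not in B
A = {14, 15}
B = {5, 9, 12, 14, 20}
Remove from A any elements in B
A \ B = {15}

A \ B = {15}


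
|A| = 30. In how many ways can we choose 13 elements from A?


C(n,k) = n! / (k!(n-k)!)
C(30,13) = 30! / (13!17!)
= 119759850

C(30,13) = 119759850


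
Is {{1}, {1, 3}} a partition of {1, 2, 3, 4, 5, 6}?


A partition requires: (1) non-empty parts, (2) pairwise disjoint, (3) union = U
Parts: {1}, {1, 3}
Union of parts: {1, 3}
U = {1, 2, 3, 4, 5, 6}
All non-empty? True
Pairwise disjoint? False
Covers U? False

No, not a valid partition


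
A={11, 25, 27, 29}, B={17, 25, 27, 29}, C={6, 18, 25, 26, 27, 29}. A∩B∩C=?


A ∩ B = {25, 27, 29}
(A ∩ B) ∩ C = {25, 27, 29}

A ∩ B ∩ C = {25, 27, 29}


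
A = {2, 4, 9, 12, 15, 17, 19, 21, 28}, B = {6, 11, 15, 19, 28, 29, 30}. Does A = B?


Two sets are equal iff they have exactly the same elements.
A = {2, 4, 9, 12, 15, 17, 19, 21, 28}
B = {6, 11, 15, 19, 28, 29, 30}
Differences: {2, 4, 6, 9, 11, 12, 17, 21, 29, 30}
A ≠ B

No, A ≠ B


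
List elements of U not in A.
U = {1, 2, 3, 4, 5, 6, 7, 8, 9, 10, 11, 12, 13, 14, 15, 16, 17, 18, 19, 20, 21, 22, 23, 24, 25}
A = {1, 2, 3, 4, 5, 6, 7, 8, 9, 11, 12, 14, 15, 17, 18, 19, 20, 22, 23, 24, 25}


Aᶜ = U \ A = elements in U but not in A
U = {1, 2, 3, 4, 5, 6, 7, 8, 9, 10, 11, 12, 13, 14, 15, 16, 17, 18, 19, 20, 21, 22, 23, 24, 25}
A = {1, 2, 3, 4, 5, 6, 7, 8, 9, 11, 12, 14, 15, 17, 18, 19, 20, 22, 23, 24, 25}
Aᶜ = {10, 13, 16, 21}

Aᶜ = {10, 13, 16, 21}


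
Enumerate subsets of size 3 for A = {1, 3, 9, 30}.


|A| = 4, so A has C(4,3) = 4 subsets of size 3.
Enumerate by choosing 3 elements from A at a time:
{1, 3, 9}, {1, 3, 30}, {1, 9, 30}, {3, 9, 30}

3-element subsets (4 total): {1, 3, 9}, {1, 3, 30}, {1, 9, 30}, {3, 9, 30}


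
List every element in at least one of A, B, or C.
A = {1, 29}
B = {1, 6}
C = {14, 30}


A ∪ B = {1, 6, 29}
(A ∪ B) ∪ C = {1, 6, 14, 29, 30}

A ∪ B ∪ C = {1, 6, 14, 29, 30}


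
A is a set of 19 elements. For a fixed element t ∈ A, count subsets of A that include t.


Subsets of A containing t correspond to subsets of A \ {t}, which has 18 elements.
Count = 2^(n-1) = 2^18
= 262144

Number of subsets containing t = 262144


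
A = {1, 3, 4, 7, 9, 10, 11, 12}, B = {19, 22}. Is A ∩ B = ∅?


Disjoint means A ∩ B = ∅.
A ∩ B = ∅
A ∩ B = ∅, so A and B are disjoint.

Yes, A and B are disjoint


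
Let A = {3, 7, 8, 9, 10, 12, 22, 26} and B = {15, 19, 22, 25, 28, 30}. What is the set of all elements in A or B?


A ∪ B = all elements in A or B (or both)
A = {3, 7, 8, 9, 10, 12, 22, 26}
B = {15, 19, 22, 25, 28, 30}
A ∪ B = {3, 7, 8, 9, 10, 12, 15, 19, 22, 25, 26, 28, 30}

A ∪ B = {3, 7, 8, 9, 10, 12, 15, 19, 22, 25, 26, 28, 30}


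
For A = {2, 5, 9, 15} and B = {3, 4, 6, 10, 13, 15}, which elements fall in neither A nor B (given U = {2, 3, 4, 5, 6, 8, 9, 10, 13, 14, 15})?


A = {2, 5, 9, 15}
B = {3, 4, 6, 10, 13, 15}
Region: in neither A nor B (given U = {2, 3, 4, 5, 6, 8, 9, 10, 13, 14, 15})
Elements: {8, 14}

Elements in neither A nor B (given U = {2, 3, 4, 5, 6, 8, 9, 10, 13, 14, 15}): {8, 14}


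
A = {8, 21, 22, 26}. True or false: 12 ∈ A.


A = {8, 21, 22, 26}
Checking if 12 is in A
12 is not in A → False

12 ∉ A


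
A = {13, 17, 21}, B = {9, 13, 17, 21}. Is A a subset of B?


A ⊆ B means every element of A is in B.
All elements of A are in B.
So A ⊆ B.

Yes, A ⊆ B


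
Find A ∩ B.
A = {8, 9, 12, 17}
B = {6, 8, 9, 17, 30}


A ∩ B = elements in both A and B
A = {8, 9, 12, 17}
B = {6, 8, 9, 17, 30}
A ∩ B = {8, 9, 17}

A ∩ B = {8, 9, 17}


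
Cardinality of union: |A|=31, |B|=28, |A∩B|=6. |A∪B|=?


|A ∪ B| = |A| + |B| - |A ∩ B|
= 31 + 28 - 6
= 53

|A ∪ B| = 53


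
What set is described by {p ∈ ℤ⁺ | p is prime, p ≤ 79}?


Checking each candidate:
Condition: primes ≤ 79
Result = {2, 3, 5, 7, 11, 13, 17, 19, 23, 29, 31, 37, 41, 43, 47, 53, 59, 61, 67, 71, 73, 79}

{2, 3, 5, 7, 11, 13, 17, 19, 23, 29, 31, 37, 41, 43, 47, 53, 59, 61, 67, 71, 73, 79}


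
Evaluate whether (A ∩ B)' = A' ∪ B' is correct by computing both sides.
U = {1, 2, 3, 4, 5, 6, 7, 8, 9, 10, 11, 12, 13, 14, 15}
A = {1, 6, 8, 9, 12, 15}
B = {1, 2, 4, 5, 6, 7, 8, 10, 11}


LHS: A ∩ B = {1, 6, 8}
(A ∩ B)' = U \ (A ∩ B) = {2, 3, 4, 5, 7, 9, 10, 11, 12, 13, 14, 15}
A' = {2, 3, 4, 5, 7, 10, 11, 13, 14}, B' = {3, 9, 12, 13, 14, 15}
Claimed RHS: A' ∪ B' = {2, 3, 4, 5, 7, 9, 10, 11, 12, 13, 14, 15}
Identity is VALID: LHS = RHS = {2, 3, 4, 5, 7, 9, 10, 11, 12, 13, 14, 15} ✓

Identity is valid. (A ∩ B)' = A' ∪ B' = {2, 3, 4, 5, 7, 9, 10, 11, 12, 13, 14, 15}


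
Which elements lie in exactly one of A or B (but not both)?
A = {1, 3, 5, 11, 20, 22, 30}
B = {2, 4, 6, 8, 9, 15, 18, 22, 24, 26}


A △ B = (A \ B) ∪ (B \ A) = elements in exactly one of A or B
A \ B = {1, 3, 5, 11, 20, 30}
B \ A = {2, 4, 6, 8, 9, 15, 18, 24, 26}
A △ B = {1, 2, 3, 4, 5, 6, 8, 9, 11, 15, 18, 20, 24, 26, 30}

A △ B = {1, 2, 3, 4, 5, 6, 8, 9, 11, 15, 18, 20, 24, 26, 30}


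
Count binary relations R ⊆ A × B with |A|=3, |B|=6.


A relation from A to B is any subset of A × B.
|A × B| = 3 × 6 = 18
# relations = 2^|A × B| = 2^18 = 262144

Number of relations = 262144


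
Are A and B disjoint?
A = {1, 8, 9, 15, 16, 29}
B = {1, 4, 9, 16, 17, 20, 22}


Disjoint means A ∩ B = ∅.
A ∩ B = {1, 9, 16}
A ∩ B ≠ ∅, so A and B are NOT disjoint.

No, A and B are not disjoint (A ∩ B = {1, 9, 16})


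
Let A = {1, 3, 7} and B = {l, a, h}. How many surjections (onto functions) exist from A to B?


n = |A| = 3, k = |B| = 3. Surjections via inclusion-exclusion:
S(n,k) = Σ(-1)^i × C(k,i) × (k-i)^n, i=0 to k
i=0: (-1)^0×C(3,0)×3^3 = 27
i=1: (-1)^1×C(3,1)×2^3 = -24
i=2: (-1)^2×C(3,2)×1^3 = 3
i=3: (-1)^3×C(3,3)×0^3 = 0
Total = 6

Number of surjections = 6


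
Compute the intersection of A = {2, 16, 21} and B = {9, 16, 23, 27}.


A ∩ B = elements in both A and B
A = {2, 16, 21}
B = {9, 16, 23, 27}
A ∩ B = {16}

A ∩ B = {16}


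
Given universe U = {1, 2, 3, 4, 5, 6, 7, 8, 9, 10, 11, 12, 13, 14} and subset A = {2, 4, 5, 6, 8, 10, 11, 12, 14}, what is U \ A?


Aᶜ = U \ A = elements in U but not in A
U = {1, 2, 3, 4, 5, 6, 7, 8, 9, 10, 11, 12, 13, 14}
A = {2, 4, 5, 6, 8, 10, 11, 12, 14}
Aᶜ = {1, 3, 7, 9, 13}

Aᶜ = {1, 3, 7, 9, 13}


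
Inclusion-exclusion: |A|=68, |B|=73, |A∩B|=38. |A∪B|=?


|A ∪ B| = |A| + |B| - |A ∩ B|
= 68 + 73 - 38
= 103

|A ∪ B| = 103


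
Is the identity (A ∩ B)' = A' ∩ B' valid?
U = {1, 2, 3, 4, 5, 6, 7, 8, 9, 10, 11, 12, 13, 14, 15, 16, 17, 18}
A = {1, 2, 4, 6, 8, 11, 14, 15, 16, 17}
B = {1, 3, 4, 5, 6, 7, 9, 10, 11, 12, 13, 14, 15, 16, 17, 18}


LHS: A ∩ B = {1, 4, 6, 11, 14, 15, 16, 17}
(A ∩ B)' = U \ (A ∩ B) = {2, 3, 5, 7, 8, 9, 10, 12, 13, 18}
A' = {3, 5, 7, 9, 10, 12, 13, 18}, B' = {2, 8}
Claimed RHS: A' ∩ B' = ∅
Identity is INVALID: LHS = {2, 3, 5, 7, 8, 9, 10, 12, 13, 18} but the RHS claimed here equals ∅. The correct form is (A ∩ B)' = A' ∪ B'.

Identity is invalid: (A ∩ B)' = {2, 3, 5, 7, 8, 9, 10, 12, 13, 18} but A' ∩ B' = ∅. The correct De Morgan law is (A ∩ B)' = A' ∪ B'.


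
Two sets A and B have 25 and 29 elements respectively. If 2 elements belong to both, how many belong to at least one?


|A ∪ B| = |A| + |B| - |A ∩ B|
= 25 + 29 - 2
= 52

|A ∪ B| = 52


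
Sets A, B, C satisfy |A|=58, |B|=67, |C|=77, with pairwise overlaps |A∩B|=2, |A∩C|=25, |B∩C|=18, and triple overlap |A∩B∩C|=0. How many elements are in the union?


|A∪B∪C| = |A|+|B|+|C| - |A∩B|-|A∩C|-|B∩C| + |A∩B∩C|
= 58+67+77 - 2-25-18 + 0
= 202 - 45 + 0
= 157

|A ∪ B ∪ C| = 157


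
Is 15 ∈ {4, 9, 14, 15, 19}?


A = {4, 9, 14, 15, 19}
Checking if 15 is in A
15 is in A → True

15 ∈ A


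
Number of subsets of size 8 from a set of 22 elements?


C(n,k) = n! / (k!(n-k)!)
C(22,8) = 22! / (8!14!)
= 319770

C(22,8) = 319770


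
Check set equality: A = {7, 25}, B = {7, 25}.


Two sets are equal iff they have exactly the same elements.
A = {7, 25}
B = {7, 25}
Same elements → A = B

Yes, A = B


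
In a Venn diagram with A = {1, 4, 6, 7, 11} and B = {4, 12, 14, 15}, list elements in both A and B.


A = {1, 4, 6, 7, 11}
B = {4, 12, 14, 15}
Region: in both A and B
Elements: {4}

Elements in both A and B: {4}


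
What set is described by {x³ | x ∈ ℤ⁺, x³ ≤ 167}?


Checking each candidate:
Condition: positive perfect cubes ≤ 167
Result = {1, 8, 27, 64, 125}

{1, 8, 27, 64, 125}


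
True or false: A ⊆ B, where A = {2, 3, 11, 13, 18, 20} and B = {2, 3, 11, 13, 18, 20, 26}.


A ⊆ B means every element of A is in B.
All elements of A are in B.
So A ⊆ B.

Yes, A ⊆ B


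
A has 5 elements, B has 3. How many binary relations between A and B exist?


A relation from A to B is any subset of A × B.
|A × B| = 5 × 3 = 15
# relations = 2^|A × B| = 2^15 = 32768

Number of relations = 32768


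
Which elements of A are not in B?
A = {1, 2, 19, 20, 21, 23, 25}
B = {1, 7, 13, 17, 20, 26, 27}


A \ B = elements in A but not in B
A = {1, 2, 19, 20, 21, 23, 25}
B = {1, 7, 13, 17, 20, 26, 27}
Remove from A any elements in B
A \ B = {2, 19, 21, 23, 25}

A \ B = {2, 19, 21, 23, 25}


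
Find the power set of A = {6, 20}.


|A| = 2, so |P(A)| = 2^2 = 4
Enumerate subsets by cardinality (0 to 2):
∅, {6}, {20}, {6, 20}

P(A) has 4 subsets: ∅, {6}, {20}, {6, 20}


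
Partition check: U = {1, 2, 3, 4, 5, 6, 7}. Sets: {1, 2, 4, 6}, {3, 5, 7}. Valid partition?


A partition requires: (1) non-empty parts, (2) pairwise disjoint, (3) union = U
Parts: {1, 2, 4, 6}, {3, 5, 7}
Union of parts: {1, 2, 3, 4, 5, 6, 7}
U = {1, 2, 3, 4, 5, 6, 7}
All non-empty? True
Pairwise disjoint? True
Covers U? True

Yes, valid partition


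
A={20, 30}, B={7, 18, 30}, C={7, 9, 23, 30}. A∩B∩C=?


A ∩ B = {30}
(A ∩ B) ∩ C = {30}

A ∩ B ∩ C = {30}


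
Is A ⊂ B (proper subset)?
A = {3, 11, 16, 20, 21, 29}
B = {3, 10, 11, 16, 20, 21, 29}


A ⊂ B requires: A ⊆ B AND A ≠ B.
A ⊆ B? Yes
A = B? No
A ⊂ B: Yes (A is a proper subset of B)

Yes, A ⊂ B


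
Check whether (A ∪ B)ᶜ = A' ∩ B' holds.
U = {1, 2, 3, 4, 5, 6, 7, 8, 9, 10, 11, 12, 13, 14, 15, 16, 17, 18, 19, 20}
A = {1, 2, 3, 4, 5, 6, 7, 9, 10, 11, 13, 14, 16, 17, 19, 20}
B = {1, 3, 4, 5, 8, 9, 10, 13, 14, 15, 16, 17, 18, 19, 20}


LHS: A ∪ B = {1, 2, 3, 4, 5, 6, 7, 8, 9, 10, 11, 13, 14, 15, 16, 17, 18, 19, 20}
(A ∪ B)' = U \ (A ∪ B) = {12}
A' = {8, 12, 15, 18}, B' = {2, 6, 7, 11, 12}
Claimed RHS: A' ∩ B' = {12}
Identity is VALID: LHS = RHS = {12} ✓

Identity is valid. (A ∪ B)' = A' ∩ B' = {12}


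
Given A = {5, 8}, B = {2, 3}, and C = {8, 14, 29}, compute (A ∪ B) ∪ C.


A ∪ B = {2, 3, 5, 8}
(A ∪ B) ∪ C = {2, 3, 5, 8, 14, 29}

A ∪ B ∪ C = {2, 3, 5, 8, 14, 29}


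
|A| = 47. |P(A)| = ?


Number of subsets = 2^n
= 2^47
= 140737488355328

|P(A)| = 140737488355328


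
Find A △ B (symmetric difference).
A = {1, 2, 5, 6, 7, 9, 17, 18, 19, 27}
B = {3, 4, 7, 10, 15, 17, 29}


A △ B = (A \ B) ∪ (B \ A) = elements in exactly one of A or B
A \ B = {1, 2, 5, 6, 9, 18, 19, 27}
B \ A = {3, 4, 10, 15, 29}
A △ B = {1, 2, 3, 4, 5, 6, 9, 10, 15, 18, 19, 27, 29}

A △ B = {1, 2, 3, 4, 5, 6, 9, 10, 15, 18, 19, 27, 29}


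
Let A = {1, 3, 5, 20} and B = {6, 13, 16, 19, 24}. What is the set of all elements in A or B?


A ∪ B = all elements in A or B (or both)
A = {1, 3, 5, 20}
B = {6, 13, 16, 19, 24}
A ∪ B = {1, 3, 5, 6, 13, 16, 19, 20, 24}

A ∪ B = {1, 3, 5, 6, 13, 16, 19, 20, 24}


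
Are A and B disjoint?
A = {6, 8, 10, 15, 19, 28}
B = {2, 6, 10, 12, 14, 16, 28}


Disjoint means A ∩ B = ∅.
A ∩ B = {6, 10, 28}
A ∩ B ≠ ∅, so A and B are NOT disjoint.

No, A and B are not disjoint (A ∩ B = {6, 10, 28})


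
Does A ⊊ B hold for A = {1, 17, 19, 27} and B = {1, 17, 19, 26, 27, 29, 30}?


A ⊂ B requires: A ⊆ B AND A ≠ B.
A ⊆ B? Yes
A = B? No
A ⊂ B: Yes (A is a proper subset of B)

Yes, A ⊂ B


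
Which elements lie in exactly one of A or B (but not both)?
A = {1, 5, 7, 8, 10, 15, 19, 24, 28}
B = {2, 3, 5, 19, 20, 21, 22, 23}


A △ B = (A \ B) ∪ (B \ A) = elements in exactly one of A or B
A \ B = {1, 7, 8, 10, 15, 24, 28}
B \ A = {2, 3, 20, 21, 22, 23}
A △ B = {1, 2, 3, 7, 8, 10, 15, 20, 21, 22, 23, 24, 28}

A △ B = {1, 2, 3, 7, 8, 10, 15, 20, 21, 22, 23, 24, 28}


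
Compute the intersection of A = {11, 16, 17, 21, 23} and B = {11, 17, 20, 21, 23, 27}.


A ∩ B = elements in both A and B
A = {11, 16, 17, 21, 23}
B = {11, 17, 20, 21, 23, 27}
A ∩ B = {11, 17, 21, 23}

A ∩ B = {11, 17, 21, 23}


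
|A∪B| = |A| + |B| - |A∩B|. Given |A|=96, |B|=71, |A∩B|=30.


|A ∪ B| = |A| + |B| - |A ∩ B|
= 96 + 71 - 30
= 137

|A ∪ B| = 137


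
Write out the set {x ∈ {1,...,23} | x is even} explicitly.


Checking each candidate:
Condition: even numbers in {1,...,23}
Result = {2, 4, 6, 8, 10, 12, 14, 16, 18, 20, 22}

{2, 4, 6, 8, 10, 12, 14, 16, 18, 20, 22}


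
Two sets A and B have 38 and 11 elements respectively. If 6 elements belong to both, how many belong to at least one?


|A ∪ B| = |A| + |B| - |A ∩ B|
= 38 + 11 - 6
= 43

|A ∪ B| = 43


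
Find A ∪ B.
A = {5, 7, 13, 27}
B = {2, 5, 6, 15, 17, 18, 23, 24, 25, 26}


A ∪ B = all elements in A or B (or both)
A = {5, 7, 13, 27}
B = {2, 5, 6, 15, 17, 18, 23, 24, 25, 26}
A ∪ B = {2, 5, 6, 7, 13, 15, 17, 18, 23, 24, 25, 26, 27}

A ∪ B = {2, 5, 6, 7, 13, 15, 17, 18, 23, 24, 25, 26, 27}


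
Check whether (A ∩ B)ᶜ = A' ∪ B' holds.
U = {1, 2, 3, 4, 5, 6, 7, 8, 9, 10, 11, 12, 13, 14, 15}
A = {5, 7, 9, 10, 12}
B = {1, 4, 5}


LHS: A ∩ B = {5}
(A ∩ B)' = U \ (A ∩ B) = {1, 2, 3, 4, 6, 7, 8, 9, 10, 11, 12, 13, 14, 15}
A' = {1, 2, 3, 4, 6, 8, 11, 13, 14, 15}, B' = {2, 3, 6, 7, 8, 9, 10, 11, 12, 13, 14, 15}
Claimed RHS: A' ∪ B' = {1, 2, 3, 4, 6, 7, 8, 9, 10, 11, 12, 13, 14, 15}
Identity is VALID: LHS = RHS = {1, 2, 3, 4, 6, 7, 8, 9, 10, 11, 12, 13, 14, 15} ✓

Identity is valid. (A ∩ B)' = A' ∪ B' = {1, 2, 3, 4, 6, 7, 8, 9, 10, 11, 12, 13, 14, 15}


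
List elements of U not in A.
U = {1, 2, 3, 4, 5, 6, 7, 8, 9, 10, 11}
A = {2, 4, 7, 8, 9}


Aᶜ = U \ A = elements in U but not in A
U = {1, 2, 3, 4, 5, 6, 7, 8, 9, 10, 11}
A = {2, 4, 7, 8, 9}
Aᶜ = {1, 3, 5, 6, 10, 11}

Aᶜ = {1, 3, 5, 6, 10, 11}


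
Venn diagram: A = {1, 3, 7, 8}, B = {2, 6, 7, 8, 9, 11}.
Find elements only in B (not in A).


A = {1, 3, 7, 8}
B = {2, 6, 7, 8, 9, 11}
Region: only in B (not in A)
Elements: {2, 6, 9, 11}

Elements only in B (not in A): {2, 6, 9, 11}


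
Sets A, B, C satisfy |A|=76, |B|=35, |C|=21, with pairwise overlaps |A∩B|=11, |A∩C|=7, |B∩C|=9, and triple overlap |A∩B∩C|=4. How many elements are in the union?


|A∪B∪C| = |A|+|B|+|C| - |A∩B|-|A∩C|-|B∩C| + |A∩B∩C|
= 76+35+21 - 11-7-9 + 4
= 132 - 27 + 4
= 109

|A ∪ B ∪ C| = 109


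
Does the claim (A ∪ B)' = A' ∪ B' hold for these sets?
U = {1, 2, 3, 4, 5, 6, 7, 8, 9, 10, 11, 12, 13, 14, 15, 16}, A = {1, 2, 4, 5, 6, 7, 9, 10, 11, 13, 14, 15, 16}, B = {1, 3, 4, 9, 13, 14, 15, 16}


LHS: A ∪ B = {1, 2, 3, 4, 5, 6, 7, 9, 10, 11, 13, 14, 15, 16}
(A ∪ B)' = U \ (A ∪ B) = {8, 12}
A' = {3, 8, 12}, B' = {2, 5, 6, 7, 8, 10, 11, 12}
Claimed RHS: A' ∪ B' = {2, 3, 5, 6, 7, 8, 10, 11, 12}
Identity is INVALID: LHS = {8, 12} but the RHS claimed here equals {2, 3, 5, 6, 7, 8, 10, 11, 12}. The correct form is (A ∪ B)' = A' ∩ B'.

Identity is invalid: (A ∪ B)' = {8, 12} but A' ∪ B' = {2, 3, 5, 6, 7, 8, 10, 11, 12}. The correct De Morgan law is (A ∪ B)' = A' ∩ B'.


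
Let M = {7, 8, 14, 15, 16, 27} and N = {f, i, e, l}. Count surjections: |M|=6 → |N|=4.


n = |M| = 6, k = |N| = 4. Surjections via inclusion-exclusion:
S(n,k) = Σ(-1)^i × C(k,i) × (k-i)^n, i=0 to k
i=0: (-1)^0×C(4,0)×4^6 = 4096
i=1: (-1)^1×C(4,1)×3^6 = -2916
i=2: (-1)^2×C(4,2)×2^6 = 384
i=3: (-1)^3×C(4,3)×1^6 = -4
i=4: (-1)^4×C(4,4)×0^6 = 0
Total = 1560

Number of surjections = 1560


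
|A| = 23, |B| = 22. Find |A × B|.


|A × B| = |A| × |B|
= 23 × 22
= 506

|A × B| = 506


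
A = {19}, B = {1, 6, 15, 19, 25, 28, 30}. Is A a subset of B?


A ⊆ B means every element of A is in B.
All elements of A are in B.
So A ⊆ B.

Yes, A ⊆ B


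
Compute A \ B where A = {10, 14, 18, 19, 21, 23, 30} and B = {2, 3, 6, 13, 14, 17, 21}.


A \ B = elements in A but not in B
A = {10, 14, 18, 19, 21, 23, 30}
B = {2, 3, 6, 13, 14, 17, 21}
Remove from A any elements in B
A \ B = {10, 18, 19, 23, 30}

A \ B = {10, 18, 19, 23, 30}


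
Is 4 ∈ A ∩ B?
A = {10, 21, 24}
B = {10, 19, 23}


A = {10, 21, 24}, B = {10, 19, 23}
A ∩ B = elements in both A and B
A ∩ B = {10}
Checking if 4 ∈ A ∩ B
4 is not in A ∩ B → False

4 ∉ A ∩ B


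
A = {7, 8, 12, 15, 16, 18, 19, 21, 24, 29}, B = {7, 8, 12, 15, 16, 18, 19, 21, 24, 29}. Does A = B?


Two sets are equal iff they have exactly the same elements.
A = {7, 8, 12, 15, 16, 18, 19, 21, 24, 29}
B = {7, 8, 12, 15, 16, 18, 19, 21, 24, 29}
Same elements → A = B

Yes, A = B


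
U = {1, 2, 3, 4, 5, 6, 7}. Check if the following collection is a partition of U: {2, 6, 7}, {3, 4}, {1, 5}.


A partition requires: (1) non-empty parts, (2) pairwise disjoint, (3) union = U
Parts: {2, 6, 7}, {3, 4}, {1, 5}
Union of parts: {1, 2, 3, 4, 5, 6, 7}
U = {1, 2, 3, 4, 5, 6, 7}
All non-empty? True
Pairwise disjoint? True
Covers U? True

Yes, valid partition


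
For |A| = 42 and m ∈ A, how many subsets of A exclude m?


Subsets of A avoiding m are subsets of A \ {m}, which has 41 elements.
Count = 2^(n-1) = 2^41
= 2199023255552

Number of subsets avoiding m = 2199023255552


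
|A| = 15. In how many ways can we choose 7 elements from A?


C(n,k) = n! / (k!(n-k)!)
C(15,7) = 15! / (7!8!)
= 6435

C(15,7) = 6435


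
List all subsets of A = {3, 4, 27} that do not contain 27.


A subset of A that omits 27 is a subset of A \ {27}, so there are 2^(n-1) = 2^2 = 4 of them.
Subsets excluding 27: ∅, {3}, {4}, {3, 4}

Subsets excluding 27 (4 total): ∅, {3}, {4}, {3, 4}


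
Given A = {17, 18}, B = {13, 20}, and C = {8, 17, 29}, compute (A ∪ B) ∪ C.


A ∪ B = {13, 17, 18, 20}
(A ∪ B) ∪ C = {8, 13, 17, 18, 20, 29}

A ∪ B ∪ C = {8, 13, 17, 18, 20, 29}


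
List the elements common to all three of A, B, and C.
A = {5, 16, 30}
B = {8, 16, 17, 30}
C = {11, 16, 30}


A ∩ B = {16, 30}
(A ∩ B) ∩ C = {16, 30}

A ∩ B ∩ C = {16, 30}


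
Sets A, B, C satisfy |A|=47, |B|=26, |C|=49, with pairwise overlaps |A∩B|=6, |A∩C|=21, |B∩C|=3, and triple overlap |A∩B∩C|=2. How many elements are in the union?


|A∪B∪C| = |A|+|B|+|C| - |A∩B|-|A∩C|-|B∩C| + |A∩B∩C|
= 47+26+49 - 6-21-3 + 2
= 122 - 30 + 2
= 94

|A ∪ B ∪ C| = 94


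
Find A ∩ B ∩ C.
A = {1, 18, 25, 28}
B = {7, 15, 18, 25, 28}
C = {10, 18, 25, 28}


A ∩ B = {18, 25, 28}
(A ∩ B) ∩ C = {18, 25, 28}

A ∩ B ∩ C = {18, 25, 28}


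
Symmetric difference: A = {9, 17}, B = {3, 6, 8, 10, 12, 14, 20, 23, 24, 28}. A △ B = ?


A △ B = (A \ B) ∪ (B \ A) = elements in exactly one of A or B
A \ B = {9, 17}
B \ A = {3, 6, 8, 10, 12, 14, 20, 23, 24, 28}
A △ B = {3, 6, 8, 9, 10, 12, 14, 17, 20, 23, 24, 28}

A △ B = {3, 6, 8, 9, 10, 12, 14, 17, 20, 23, 24, 28}


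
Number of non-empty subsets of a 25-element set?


Total subsets = 2^n = 2^25 = 33554432
Non-empty subsets exclude the empty set: 2^n - 1
= 33554432 - 1
= 33554431

Number of non-empty subsets = 33554431


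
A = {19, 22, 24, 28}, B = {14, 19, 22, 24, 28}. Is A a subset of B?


A ⊆ B means every element of A is in B.
All elements of A are in B.
So A ⊆ B.

Yes, A ⊆ B


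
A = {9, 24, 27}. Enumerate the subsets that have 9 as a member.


A subset of A contains 9 iff the remaining 2 elements form any subset of A \ {9}.
Count: 2^(n-1) = 2^2 = 4
Subsets containing 9: {9}, {9, 24}, {9, 27}, {9, 24, 27}

Subsets containing 9 (4 total): {9}, {9, 24}, {9, 27}, {9, 24, 27}


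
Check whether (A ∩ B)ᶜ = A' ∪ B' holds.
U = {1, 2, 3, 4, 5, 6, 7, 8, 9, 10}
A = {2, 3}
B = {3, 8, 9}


LHS: A ∩ B = {3}
(A ∩ B)' = U \ (A ∩ B) = {1, 2, 4, 5, 6, 7, 8, 9, 10}
A' = {1, 4, 5, 6, 7, 8, 9, 10}, B' = {1, 2, 4, 5, 6, 7, 10}
Claimed RHS: A' ∪ B' = {1, 2, 4, 5, 6, 7, 8, 9, 10}
Identity is VALID: LHS = RHS = {1, 2, 4, 5, 6, 7, 8, 9, 10} ✓

Identity is valid. (A ∩ B)' = A' ∪ B' = {1, 2, 4, 5, 6, 7, 8, 9, 10}


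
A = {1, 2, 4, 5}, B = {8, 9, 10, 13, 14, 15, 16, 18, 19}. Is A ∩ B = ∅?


Disjoint means A ∩ B = ∅.
A ∩ B = ∅
A ∩ B = ∅, so A and B are disjoint.

Yes, A and B are disjoint


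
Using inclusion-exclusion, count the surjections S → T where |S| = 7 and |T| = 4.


n = |S| = 7, k = |T| = 4. Surjections via inclusion-exclusion:
S(n,k) = Σ(-1)^i × C(k,i) × (k-i)^n, i=0 to k
i=0: (-1)^0×C(4,0)×4^7 = 16384
i=1: (-1)^1×C(4,1)×3^7 = -8748
i=2: (-1)^2×C(4,2)×2^7 = 768
i=3: (-1)^3×C(4,3)×1^7 = -4
i=4: (-1)^4×C(4,4)×0^7 = 0
Total = 8400

Number of surjections = 8400


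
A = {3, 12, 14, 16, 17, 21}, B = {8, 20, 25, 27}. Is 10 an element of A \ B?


A = {3, 12, 14, 16, 17, 21}, B = {8, 20, 25, 27}
A \ B = elements in A but not in B
A \ B = {3, 12, 14, 16, 17, 21}
Checking if 10 ∈ A \ B
10 is not in A \ B → False

10 ∉ A \ B


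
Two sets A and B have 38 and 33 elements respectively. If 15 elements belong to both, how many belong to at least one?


|A ∪ B| = |A| + |B| - |A ∩ B|
= 38 + 33 - 15
= 56

|A ∪ B| = 56


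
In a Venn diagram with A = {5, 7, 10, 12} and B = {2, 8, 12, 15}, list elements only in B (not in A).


A = {5, 7, 10, 12}
B = {2, 8, 12, 15}
Region: only in B (not in A)
Elements: {2, 8, 15}

Elements only in B (not in A): {2, 8, 15}


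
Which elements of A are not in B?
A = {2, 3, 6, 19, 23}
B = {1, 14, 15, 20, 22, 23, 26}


A \ B = elements in A but not in B
A = {2, 3, 6, 19, 23}
B = {1, 14, 15, 20, 22, 23, 26}
Remove from A any elements in B
A \ B = {2, 3, 6, 19}

A \ B = {2, 3, 6, 19}


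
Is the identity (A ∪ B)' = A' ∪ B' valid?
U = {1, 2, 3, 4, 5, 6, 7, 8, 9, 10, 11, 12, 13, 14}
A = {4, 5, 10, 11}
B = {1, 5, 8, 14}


LHS: A ∪ B = {1, 4, 5, 8, 10, 11, 14}
(A ∪ B)' = U \ (A ∪ B) = {2, 3, 6, 7, 9, 12, 13}
A' = {1, 2, 3, 6, 7, 8, 9, 12, 13, 14}, B' = {2, 3, 4, 6, 7, 9, 10, 11, 12, 13}
Claimed RHS: A' ∪ B' = {1, 2, 3, 4, 6, 7, 8, 9, 10, 11, 12, 13, 14}
Identity is INVALID: LHS = {2, 3, 6, 7, 9, 12, 13} but the RHS claimed here equals {1, 2, 3, 4, 6, 7, 8, 9, 10, 11, 12, 13, 14}. The correct form is (A ∪ B)' = A' ∩ B'.

Identity is invalid: (A ∪ B)' = {2, 3, 6, 7, 9, 12, 13} but A' ∪ B' = {1, 2, 3, 4, 6, 7, 8, 9, 10, 11, 12, 13, 14}. The correct De Morgan law is (A ∪ B)' = A' ∩ B'.


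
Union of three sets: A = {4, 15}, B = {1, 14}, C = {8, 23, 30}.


A ∪ B = {1, 4, 14, 15}
(A ∪ B) ∪ C = {1, 4, 8, 14, 15, 23, 30}

A ∪ B ∪ C = {1, 4, 8, 14, 15, 23, 30}


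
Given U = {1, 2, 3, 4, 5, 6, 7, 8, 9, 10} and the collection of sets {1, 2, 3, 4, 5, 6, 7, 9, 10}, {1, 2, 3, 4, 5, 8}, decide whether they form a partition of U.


A partition requires: (1) non-empty parts, (2) pairwise disjoint, (3) union = U
Parts: {1, 2, 3, 4, 5, 6, 7, 9, 10}, {1, 2, 3, 4, 5, 8}
Union of parts: {1, 2, 3, 4, 5, 6, 7, 8, 9, 10}
U = {1, 2, 3, 4, 5, 6, 7, 8, 9, 10}
All non-empty? True
Pairwise disjoint? False
Covers U? True

No, not a valid partition
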